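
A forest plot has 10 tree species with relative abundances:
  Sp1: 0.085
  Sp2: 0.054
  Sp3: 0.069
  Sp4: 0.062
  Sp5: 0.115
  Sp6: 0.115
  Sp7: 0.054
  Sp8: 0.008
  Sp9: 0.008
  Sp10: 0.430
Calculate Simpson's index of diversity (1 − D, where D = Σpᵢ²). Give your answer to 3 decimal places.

0.767

D = 0.085² + 0.054² + 0.069² + 0.062² + 0.115² + 0.115² + 0.054² + 0.008² + 0.008² + 0.43² = 0.00723 + 0.00292 + 0.00476 + 0.00384 + 0.01323 + 0.01323 + 0.00292 + 0.00006 + 0.00006 + 0.18490 = 0.23314 (working shown to 5 dp, full precision carried).
So 1 − D = 0.76686, i.e. 0.767 to 3 decimal places.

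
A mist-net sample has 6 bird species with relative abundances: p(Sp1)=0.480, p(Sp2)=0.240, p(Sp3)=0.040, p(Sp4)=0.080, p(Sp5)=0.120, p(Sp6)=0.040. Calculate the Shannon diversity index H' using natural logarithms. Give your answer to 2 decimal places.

Each pᵢ ln pᵢ term (working shown to 4 dp, full precision carried): 0.48×(-0.7340)=-0.3523, 0.24×(-1.4271)=-0.3425, 0.04×(-3.2189)=-0.1288, 0.08×(-2.5257)=-0.2021, 0.12×(-2.1203)=-0.2544, 0.04×(-3.2189)=-0.1288.
Sum = -1.4088, so H' = 1.41.

1.41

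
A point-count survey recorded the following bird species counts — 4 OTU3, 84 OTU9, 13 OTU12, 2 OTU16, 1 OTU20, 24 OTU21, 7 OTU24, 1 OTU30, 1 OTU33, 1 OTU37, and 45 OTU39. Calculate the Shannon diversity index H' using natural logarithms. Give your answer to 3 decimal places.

Total N = 4+84+13+2+1+24+7+1+1+1+45 = 183, so the proportions are 0.02186, 0.45902, 0.07104, 0.01093, 0.00546, 0.13115, 0.03825, 0.00546, 0.00546, 0.00546, 0.2459 (working shown to 5 dp, full precision carried).
Each pᵢ ln pᵢ term: 0.02186×(-3.82319)=-0.08357, 0.45902×(-0.77867)=-0.35742, 0.07104×(-2.64454)=-0.18786, 0.01093×(-4.51634)=-0.04936, 0.00546×(-5.20949)=-0.02847, 0.13115×(-2.03143)=-0.26642, 0.03825×(-3.26358)=-0.12484, 0.00546×(-5.20949)=-0.02847, 0.00546×(-5.20949)=-0.02847, 0.00546×(-5.20949)=-0.02847, 0.2459×(-1.40282)=-0.34496.
Sum = -1.52829, so H' = 1.528.

1.528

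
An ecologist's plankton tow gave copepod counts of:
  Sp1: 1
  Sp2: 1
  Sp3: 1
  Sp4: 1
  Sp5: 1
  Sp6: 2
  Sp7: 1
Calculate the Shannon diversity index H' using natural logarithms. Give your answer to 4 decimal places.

Total N = 1+1+1+1+1+2+1 = 8, so the proportions are 0.125, 0.125, 0.125, 0.125, 0.125, 0.25, 0.125 (working shown to 6 dp, full precision carried).
Each pᵢ ln pᵢ term: 0.125×(-2.079442)=-0.259930, 0.125×(-2.079442)=-0.259930, 0.125×(-2.079442)=-0.259930, 0.125×(-2.079442)=-0.259930, 0.125×(-2.079442)=-0.259930, 0.25×(-1.386294)=-0.346574, 0.125×(-2.079442)=-0.259930.
Sum = -1.906155, so H' = 1.9062.

1.9062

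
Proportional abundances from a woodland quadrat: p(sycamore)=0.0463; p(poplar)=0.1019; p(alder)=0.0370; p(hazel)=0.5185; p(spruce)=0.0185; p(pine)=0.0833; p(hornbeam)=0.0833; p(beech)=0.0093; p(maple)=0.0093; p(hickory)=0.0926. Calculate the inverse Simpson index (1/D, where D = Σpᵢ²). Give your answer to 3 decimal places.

3.271

D = 0.0463² + 0.1019² + 0.037² + 0.5185² + 0.0185² + 0.0833² + 0.0833² + 0.0093² + 0.0093² + 0.0926² = 0.0021437 + 0.0103836 + 0.0013690 + 0.2688422 + 0.0003422 + 0.0069389 + 0.0069389 + 0.0000865 + 0.0000865 + 0.0085748 = 0.3057063 (working shown to 7 dp, full precision carried).
So 1/D = 3.27111, i.e. 3.271 to 3 decimal places.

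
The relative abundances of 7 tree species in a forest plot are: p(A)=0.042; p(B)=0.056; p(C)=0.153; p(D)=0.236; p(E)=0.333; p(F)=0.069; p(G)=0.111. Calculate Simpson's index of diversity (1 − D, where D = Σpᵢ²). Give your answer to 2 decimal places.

0.79

D = 0.042² + 0.056² + 0.153² + 0.236² + 0.333² + 0.069² + 0.111² = 0.0018 + 0.0031 + 0.0234 + 0.0557 + 0.1109 + 0.0048 + 0.0123 = 0.2120 (working shown to 4 dp, full precision carried).
So 1 − D = 0.7880, i.e. 0.79 to 2 decimal places.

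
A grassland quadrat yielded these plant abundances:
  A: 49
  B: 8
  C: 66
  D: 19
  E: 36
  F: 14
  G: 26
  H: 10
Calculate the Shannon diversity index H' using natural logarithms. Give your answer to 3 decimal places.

Total N = 49+8+66+19+36+14+26+10 = 228, so the proportions are 0.21491, 0.03509, 0.28947, 0.08333, 0.15789, 0.0614, 0.11404, 0.04386 (working shown to 5 dp, full precision carried).
Each pᵢ ln pᵢ term: 0.21491×(-1.53753)=-0.33043, 0.03509×(-3.34990)=-0.11754, 0.28947×(-1.23969)=-0.35886, 0.08333×(-2.48491)=-0.20708, 0.15789×(-1.84583)=-0.29145, 0.0614×(-2.79029)=-0.17133, 0.11404×(-2.17125)=-0.24760, 0.04386×(-3.12676)=-0.13714.
Sum = -1.86142, so H' = 1.861.

1.861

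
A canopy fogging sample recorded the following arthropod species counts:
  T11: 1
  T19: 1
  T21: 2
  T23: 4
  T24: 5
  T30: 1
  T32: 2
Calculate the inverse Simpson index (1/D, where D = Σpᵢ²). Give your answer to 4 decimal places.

Total N = 1+1+2+4+5+1+2 = 16, so the proportions are 0.0625, 0.0625, 0.125, 0.25, 0.3125, 0.0625, 0.125 (working shown to 8 dp, full precision carried).
D = 0.0625² + 0.0625² + 0.125² + 0.25² + 0.3125² + 0.0625² + 0.125² = 0.00390625 + 0.00390625 + 0.01562500 + 0.06250000 + 0.09765625 + 0.00390625 + 0.01562500 = 0.20312500.
So 1/D = 4.923077, i.e. 4.9231 to 4 decimal places.

4.9231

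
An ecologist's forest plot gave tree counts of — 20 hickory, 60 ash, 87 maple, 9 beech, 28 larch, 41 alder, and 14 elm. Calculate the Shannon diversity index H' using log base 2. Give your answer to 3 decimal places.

2.467

Total N = 20+60+87+9+28+41+14 = 259, so the proportions are 0.07722, 0.23166, 0.33591, 0.03475, 0.10811, 0.1583, 0.05405 (working shown to 5 dp, full precision carried).
Each pᵢ log₂ pᵢ term: 0.07722×(-3.69488)=-0.28532, 0.23166×(-2.10992)=-0.48878, 0.33591×(-1.57386)=-0.52867, 0.03475×(-4.84688)=-0.16842, 0.10811×(-3.20945)=-0.34697, 0.1583×(-2.65926)=-0.42096, 0.05405×(-4.20945)=-0.22754.
Sum = -2.46667, so H' = 2.467.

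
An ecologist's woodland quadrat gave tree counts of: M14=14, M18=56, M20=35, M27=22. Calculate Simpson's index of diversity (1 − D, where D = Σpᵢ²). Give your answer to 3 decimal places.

0.687

Total N = 14+56+35+22 = 127, so the proportions are 0.11024, 0.44094, 0.27559, 0.17323 (working shown to 5 dp, full precision carried).
D = 0.11024² + 0.44094² + 0.27559² + 0.17323² = 0.01215 + 0.19443 + 0.07595 + 0.03001 = 0.31254.
So 1 − D = 0.68746, i.e. 0.687 to 3 decimal places.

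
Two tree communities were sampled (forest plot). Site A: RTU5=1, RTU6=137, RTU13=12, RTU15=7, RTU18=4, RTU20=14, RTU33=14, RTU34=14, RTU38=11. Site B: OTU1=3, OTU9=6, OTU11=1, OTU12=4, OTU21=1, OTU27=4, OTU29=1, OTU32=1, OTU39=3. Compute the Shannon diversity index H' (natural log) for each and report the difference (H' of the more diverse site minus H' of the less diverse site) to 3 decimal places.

Site A: N=214, proportions 0.00467, 0.64019, 0.05607, 0.03271, 0.01869, 0.06542, 0.06542, 0.06542, 0.0514, giving H' = 1.34616 (working shown to 5 dp, full precision carried).
Site B: N=24, proportions 0.125, 0.25, 0.04167, 0.16667, 0.04167, 0.16667, 0.04167, 0.04167, 0.125, giving H' = 1.99336.
Difference = |1.34616 − 1.99336| = 0.64720, i.e. 0.647 to 3 decimal places.

0.647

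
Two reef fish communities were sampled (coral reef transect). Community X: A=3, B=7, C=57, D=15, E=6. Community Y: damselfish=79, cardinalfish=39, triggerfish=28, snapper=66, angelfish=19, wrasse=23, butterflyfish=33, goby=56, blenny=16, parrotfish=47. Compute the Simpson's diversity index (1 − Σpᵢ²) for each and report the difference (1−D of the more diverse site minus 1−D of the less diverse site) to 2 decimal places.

0.34

Community X: N=88, proportions 0.034091, 0.079545, 0.647727, 0.170455, 0.068182, giving 1−D = 0.539256 (working shown to 6 dp, full precision carried).
Community Y: N=406, proportions 0.194581, 0.096059, 0.068966, 0.162562, 0.046798, 0.05665, 0.081281, 0.137931, 0.039409, 0.115764, giving 1−D = 0.875743.
Difference = |0.539256 − 0.875743| = 0.336487, i.e. 0.34 to 2 decimal places.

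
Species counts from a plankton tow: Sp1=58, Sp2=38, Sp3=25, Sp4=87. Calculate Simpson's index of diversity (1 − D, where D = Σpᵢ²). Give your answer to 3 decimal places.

Total N = 58+38+25+87 = 208, so the proportions are 0.27885, 0.18269, 0.12019, 0.41827 (working shown to 5 dp, full precision carried).
D = 0.27885² + 0.18269² + 0.12019² + 0.41827² = 0.07776 + 0.03338 + 0.01445 + 0.17495 = 0.30053.
So 1 − D = 0.69947, i.e. 0.699 to 3 decimal places.

0.699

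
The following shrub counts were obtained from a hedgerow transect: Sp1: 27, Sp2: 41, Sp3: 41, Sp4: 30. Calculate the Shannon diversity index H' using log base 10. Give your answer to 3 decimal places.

Total N = 27+41+41+30 = 139, so the proportions are 0.19424, 0.29496, 0.29496, 0.21583 (working shown to 5 dp, full precision carried).
Each pᵢ log₁₀ pᵢ term: 0.19424×(-0.71165)=-0.13823, 0.29496×(-0.53023)=-0.15640, 0.29496×(-0.53023)=-0.15640, 0.21583×(-0.66589)=-0.14372.
Sum = -0.59475, so H' = 0.595.

0.595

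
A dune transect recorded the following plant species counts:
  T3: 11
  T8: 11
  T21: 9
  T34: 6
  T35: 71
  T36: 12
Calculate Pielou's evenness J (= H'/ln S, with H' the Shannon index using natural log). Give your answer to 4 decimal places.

Total N = 11+11+9+6+71+12 = 120, so the proportions are 0.091667, 0.091667, 0.075, 0.05, 0.591667, 0.1 (working shown to 6 dp, full precision carried).
H' = −Σ pᵢ ln pᵢ = −((-0.219046) + (-0.219046) + (-0.194270) + (-0.149787) + (-0.310514) + (-0.230259)) = 1.322922.
With S = 6 species, ln S = 1.791759, so J = 1.322922/1.791759 = 0.738337, i.e. 0.7383 to 4 decimal places.

0.7383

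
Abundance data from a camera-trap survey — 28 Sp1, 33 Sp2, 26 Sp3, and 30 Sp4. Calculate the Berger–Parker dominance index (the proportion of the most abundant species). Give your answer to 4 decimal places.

Total N = 28+33+26+30 = 117, so the proportions are 0.239316, 0.282051, 0.222222, 0.25641 (working shown to 6 dp, full precision carried).
The largest proportion is 0.282051, i.e. d = 0.2821 to 4 decimal places.

0.2821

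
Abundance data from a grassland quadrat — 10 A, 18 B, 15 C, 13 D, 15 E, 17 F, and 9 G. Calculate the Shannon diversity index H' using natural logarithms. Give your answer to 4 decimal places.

Total N = 10+18+15+13+15+17+9 = 97, so the proportions are 0.103093, 0.185567, 0.154639, 0.134021, 0.154639, 0.175258, 0.092784 (working shown to 6 dp, full precision carried).
Each pᵢ ln pᵢ term: 0.103093×(-2.272126)=-0.234240, 0.185567×(-1.684339)=-0.312558, 0.154639×(-1.866661)=-0.288659, 0.134021×(-2.009762)=-0.269349, 0.154639×(-1.866661)=-0.288659, 0.175258×(-1.741498)=-0.305211, 0.092784×(-2.377486)=-0.220592.
Sum = -1.919267, so H' = 1.9193.

1.9193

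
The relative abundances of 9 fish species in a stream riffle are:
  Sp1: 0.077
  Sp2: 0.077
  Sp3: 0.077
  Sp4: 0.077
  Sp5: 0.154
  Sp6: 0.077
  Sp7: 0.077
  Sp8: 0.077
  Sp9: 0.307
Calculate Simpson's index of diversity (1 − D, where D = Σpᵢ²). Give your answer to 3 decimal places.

0.841

D = 0.077² + 0.077² + 0.077² + 0.077² + 0.154² + 0.077² + 0.077² + 0.077² + 0.307² = 0.00593 + 0.00593 + 0.00593 + 0.00593 + 0.02372 + 0.00593 + 0.00593 + 0.00593 + 0.09425 = 0.15947 (working shown to 5 dp, full precision carried).
So 1 − D = 0.84053, i.e. 0.841 to 3 decimal places.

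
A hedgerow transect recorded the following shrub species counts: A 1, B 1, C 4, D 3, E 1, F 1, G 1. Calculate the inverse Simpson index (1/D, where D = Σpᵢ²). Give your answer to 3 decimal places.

Total N = 1+1+4+3+1+1+1 = 12, so the proportions are 0.0833333, 0.0833333, 0.3333333, 0.25, 0.0833333, 0.0833333, 0.0833333 (working shown to 7 dp, full precision carried).
D = 0.0833333² + 0.0833333² + 0.3333333² + 0.25² + 0.0833333² + 0.0833333² + 0.0833333² = 0.0069444 + 0.0069444 + 0.1111111 + 0.0625000 + 0.0069444 + 0.0069444 + 0.0069444 = 0.2083333.
So 1/D = 4.80000, i.e. 4.800 to 3 decimal places.

4.800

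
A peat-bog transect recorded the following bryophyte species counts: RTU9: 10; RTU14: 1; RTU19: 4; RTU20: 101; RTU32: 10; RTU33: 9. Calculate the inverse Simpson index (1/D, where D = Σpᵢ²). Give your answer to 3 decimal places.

Total N = 10+1+4+101+10+9 = 135, so the proportions are 0.074074, 0.007407, 0.02963, 0.748148, 0.074074, 0.066667 (working shown to 6 dp, full precision carried).
D = 0.074074² + 0.007407² + 0.02963² + 0.748148² + 0.074074² + 0.066667² = 0.005487 + 0.000055 + 0.000878 + 0.559726 + 0.005487 + 0.004444 = 0.576077.
So 1/D = 1.73588, i.e. 1.736 to 3 decimal places.

1.736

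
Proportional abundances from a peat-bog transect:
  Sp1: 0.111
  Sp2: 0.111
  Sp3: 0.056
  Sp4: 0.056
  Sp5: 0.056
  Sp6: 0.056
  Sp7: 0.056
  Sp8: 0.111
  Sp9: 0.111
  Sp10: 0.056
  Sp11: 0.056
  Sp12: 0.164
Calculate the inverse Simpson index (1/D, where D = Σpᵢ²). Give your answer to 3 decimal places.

D = 0.111² + 0.111² + 0.056² + 0.056² + 0.056² + 0.056² + 0.056² + 0.111² + 0.111² + 0.056² + 0.056² + 0.164² = 0.01232100 + 0.01232100 + 0.00313600 + 0.00313600 + 0.00313600 + 0.00313600 + 0.00313600 + 0.01232100 + 0.01232100 + 0.00313600 + 0.00313600 + 0.02689600 = 0.09813200 (working shown to 8 dp, full precision carried).
So 1/D = 10.19036, i.e. 10.190 to 3 decimal places.

10.190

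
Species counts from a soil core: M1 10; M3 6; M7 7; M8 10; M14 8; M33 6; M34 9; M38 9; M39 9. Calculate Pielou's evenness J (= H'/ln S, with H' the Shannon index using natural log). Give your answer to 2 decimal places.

Total N = 10+6+7+10+8+6+9+9+9 = 74, so the proportions are 0.1351, 0.0811, 0.0946, 0.1351, 0.1081, 0.0811, 0.1216, 0.1216, 0.1216 (working shown to 4 dp, full precision carried).
H' = −Σ pᵢ ln pᵢ = −((-0.2705) + (-0.2037) + (-0.2231) + (-0.2705) + (-0.2405) + (-0.2037) + (-0.2562) + (-0.2562) + (-0.2562)) = 2.1806.
With S = 9 species, ln S = 2.1972, so J = 2.1806/2.1972 = 0.9924, i.e. 0.99 to 2 decimal places.

0.99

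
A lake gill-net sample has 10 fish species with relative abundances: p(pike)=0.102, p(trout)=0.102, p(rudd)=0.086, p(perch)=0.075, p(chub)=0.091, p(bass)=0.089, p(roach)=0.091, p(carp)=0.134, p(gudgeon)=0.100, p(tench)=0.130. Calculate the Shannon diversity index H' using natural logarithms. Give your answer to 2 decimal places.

2.29

Each pᵢ ln pᵢ term (working shown to 4 dp, full precision carried): 0.102×(-2.2828)=-0.2328, 0.102×(-2.2828)=-0.2328, 0.086×(-2.4534)=-0.2110, 0.075×(-2.5903)=-0.1943, 0.091×(-2.3969)=-0.2181, 0.089×(-2.4191)=-0.2153, 0.091×(-2.3969)=-0.2181, 0.134×(-2.0099)=-0.2693, 0.1×(-2.3026)=-0.2303, 0.13×(-2.0402)=-0.2652.
Sum = -2.2873, so H' = 2.29.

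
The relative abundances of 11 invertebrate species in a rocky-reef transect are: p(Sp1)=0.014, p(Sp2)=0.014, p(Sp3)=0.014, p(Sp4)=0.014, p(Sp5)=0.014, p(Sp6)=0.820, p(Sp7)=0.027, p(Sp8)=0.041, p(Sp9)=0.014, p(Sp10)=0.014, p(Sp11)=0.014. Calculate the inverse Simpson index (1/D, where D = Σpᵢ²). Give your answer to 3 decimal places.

1.478

D = 0.014² + 0.014² + 0.014² + 0.014² + 0.014² + 0.82² + 0.027² + 0.041² + 0.014² + 0.014² + 0.014² = 0.000196 + 0.000196 + 0.000196 + 0.000196 + 0.000196 + 0.672400 + 0.000729 + 0.001681 + 0.000196 + 0.000196 + 0.000196 = 0.676378 (working shown to 6 dp, full precision carried).
So 1/D = 1.47846, i.e. 1.478 to 3 decimal places.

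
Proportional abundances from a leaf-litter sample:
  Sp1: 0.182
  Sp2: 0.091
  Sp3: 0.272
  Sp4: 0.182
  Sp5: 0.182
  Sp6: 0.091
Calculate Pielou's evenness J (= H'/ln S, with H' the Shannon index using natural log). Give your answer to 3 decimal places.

H' = −Σ pᵢ ln pᵢ = −((-0.31008) + (-0.21812) + (-0.35413) + (-0.31008) + (-0.31008) + (-0.21812)) = 1.72061 (working shown to 5 dp, full precision carried).
With S = 6 species, ln S = 1.79176, so J = 1.72061/1.79176 = 0.96029, i.e. 0.960 to 3 decimal places.

0.960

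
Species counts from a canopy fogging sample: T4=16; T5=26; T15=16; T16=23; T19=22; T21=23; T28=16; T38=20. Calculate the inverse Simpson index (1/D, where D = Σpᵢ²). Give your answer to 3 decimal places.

7.751

Total N = 16+26+16+23+22+23+16+20 = 162, so the proportions are 0.0987654, 0.1604938, 0.0987654, 0.1419753, 0.1358025, 0.1419753, 0.0987654, 0.1234568 (working shown to 7 dp, full precision carried).
D = 0.0987654² + 0.1604938² + 0.0987654² + 0.1419753² + 0.1358025² + 0.1419753² + 0.0987654² + 0.1234568² = 0.0097546 + 0.0257583 + 0.0097546 + 0.0201570 + 0.0184423 + 0.0201570 + 0.0097546 + 0.0152416 = 0.1290200.
So 1/D = 7.75074, i.e. 7.751 to 3 decimal places.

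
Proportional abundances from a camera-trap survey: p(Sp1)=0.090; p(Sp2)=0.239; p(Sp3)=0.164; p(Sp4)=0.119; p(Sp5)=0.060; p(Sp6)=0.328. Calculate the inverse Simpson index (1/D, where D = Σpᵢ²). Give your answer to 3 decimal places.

4.599

D = 0.09² + 0.239² + 0.164² + 0.119² + 0.06² + 0.328² = 0.0081000 + 0.0571210 + 0.0268960 + 0.0141610 + 0.0036000 + 0.1075840 = 0.2174620 (working shown to 7 dp, full precision carried).
So 1/D = 4.59850, i.e. 4.599 to 3 decimal places.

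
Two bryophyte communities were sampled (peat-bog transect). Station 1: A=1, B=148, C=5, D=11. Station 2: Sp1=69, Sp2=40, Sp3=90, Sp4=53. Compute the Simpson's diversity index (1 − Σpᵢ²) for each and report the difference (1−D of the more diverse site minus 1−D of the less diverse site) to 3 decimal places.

0.538

Station 1: N=165, proportions 0.00606, 0.89697, 0.0303, 0.06667, giving 1−D = 0.19005 (working shown to 5 dp, full precision carried).
Station 2: N=252, proportions 0.27381, 0.15873, 0.35714, 0.21032, giving 1−D = 0.72805.
Difference = |0.19005 − 0.72805| = 0.53800, i.e. 0.538 to 3 decimal places.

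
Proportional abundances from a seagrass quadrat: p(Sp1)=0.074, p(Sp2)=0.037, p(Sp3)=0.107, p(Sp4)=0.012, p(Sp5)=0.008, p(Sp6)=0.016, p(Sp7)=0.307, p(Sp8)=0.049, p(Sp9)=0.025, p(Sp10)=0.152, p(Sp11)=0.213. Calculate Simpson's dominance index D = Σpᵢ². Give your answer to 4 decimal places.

0.1845

D = 0.074² + 0.037² + 0.107² + 0.012² + 0.008² + 0.016² + 0.307² + 0.049² + 0.025² + 0.152² + 0.213² = 0.005476 + 0.001369 + 0.011449 + 0.000144 + 0.000064 + 0.000256 + 0.094249 + 0.002401 + 0.000625 + 0.023104 + 0.045369 = 0.184506 (working shown to 6 dp, full precision carried).
To 4 decimal places, D = 0.1845.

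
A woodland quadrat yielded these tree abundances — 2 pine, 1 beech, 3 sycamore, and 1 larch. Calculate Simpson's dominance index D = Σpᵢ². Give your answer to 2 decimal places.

Total N = 2+1+3+1 = 7, so the proportions are 0.2857, 0.1429, 0.4286, 0.1429 (working shown to 4 dp, full precision carried).
D = 0.2857² + 0.1429² + 0.4286² + 0.1429² = 0.0816 + 0.0204 + 0.1837 + 0.0204 = 0.3061.
To 2 decimal places, D = 0.31.

0.31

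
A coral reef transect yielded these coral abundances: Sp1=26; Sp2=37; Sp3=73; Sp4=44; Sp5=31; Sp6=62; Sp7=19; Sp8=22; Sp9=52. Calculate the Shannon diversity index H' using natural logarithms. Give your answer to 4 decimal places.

2.1054

Total N = 26+37+73+44+31+62+19+22+52 = 366, so the proportions are 0.071038, 0.101093, 0.199454, 0.120219, 0.084699, 0.169399, 0.051913, 0.060109, 0.142077 (working shown to 6 dp, full precision carried).
Each pᵢ ln pᵢ term: 0.071038×(-2.644537)=-0.187863, 0.101093×(-2.291715)=-0.231676, 0.199454×(-1.612174)=-0.321554, 0.120219×(-2.118444)=-0.254676, 0.084699×(-2.468646)=-0.209093, 0.169399×(-1.775499)=-0.300768, 0.051913×(-2.958194)=-0.153567, 0.060109×(-2.811591)=-0.169003, 0.142077×(-1.951390)=-0.277247.
Sum = -2.105447, so H' = 2.1054.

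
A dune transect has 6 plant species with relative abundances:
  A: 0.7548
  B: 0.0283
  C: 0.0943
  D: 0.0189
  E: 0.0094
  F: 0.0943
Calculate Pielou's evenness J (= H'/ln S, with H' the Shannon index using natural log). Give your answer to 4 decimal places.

0.4897

H' = −Σ pᵢ ln pᵢ = −((-0.212327) + (-0.100886) + (-0.222668) + (-0.075006) + (-0.043870) + (-0.222668)) = 0.877427 (working shown to 6 dp, full precision carried).
With S = 6 species, ln S = 1.791759, so J = 0.877427/1.791759 = 0.489701, i.e. 0.4897 to 4 decimal places.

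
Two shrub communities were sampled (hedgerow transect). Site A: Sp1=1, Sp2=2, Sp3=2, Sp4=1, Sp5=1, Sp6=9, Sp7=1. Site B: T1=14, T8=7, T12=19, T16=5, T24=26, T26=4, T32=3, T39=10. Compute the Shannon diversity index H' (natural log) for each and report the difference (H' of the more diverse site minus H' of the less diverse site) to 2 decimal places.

0.34

Site A: N=17, proportions 0.0588, 0.1176, 0.1176, 0.0588, 0.0588, 0.5294, 0.0588, giving H' = 1.5069 (working shown to 4 dp, full precision carried).
Site B: N=88, proportions 0.1591, 0.0795, 0.2159, 0.0568, 0.2955, 0.0455, 0.0341, 0.1136, giving H' = 1.8508.
Difference = |1.5069 − 1.8508| = 0.3439, i.e. 0.34 to 2 decimal places.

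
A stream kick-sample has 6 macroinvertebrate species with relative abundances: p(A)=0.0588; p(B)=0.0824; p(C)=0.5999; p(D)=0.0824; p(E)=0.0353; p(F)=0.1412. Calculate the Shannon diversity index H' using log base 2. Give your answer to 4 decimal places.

Each pᵢ log₂ pᵢ term (working shown to 6 dp, full precision carried): 0.0588×(-4.088040)=-0.240377, 0.0824×(-3.601212)=-0.296740, 0.5999×(-0.737206)=-0.442250, 0.0824×(-3.601212)=-0.296740, 0.0353×(-4.824188)=-0.170294, 0.1412×(-2.824188)=-0.398775.
Sum = -1.845176, so H' = 1.8452.

1.8452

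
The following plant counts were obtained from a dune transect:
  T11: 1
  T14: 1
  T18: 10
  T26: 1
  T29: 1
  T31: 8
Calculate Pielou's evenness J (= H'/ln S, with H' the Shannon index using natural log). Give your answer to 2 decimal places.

Total N = 1+1+10+1+1+8 = 22, so the proportions are 0.0455, 0.0455, 0.4545, 0.0455, 0.0455, 0.3636 (working shown to 4 dp, full precision carried).
H' = −Σ pᵢ ln pᵢ = −((-0.1405) + (-0.1405) + (-0.3584) + (-0.1405) + (-0.1405) + (-0.3679)) = 1.2883.
With S = 6 species, ln S = 1.7918, so J = 1.2883/1.7918 = 0.7190, i.e. 0.72 to 2 decimal places.

0.72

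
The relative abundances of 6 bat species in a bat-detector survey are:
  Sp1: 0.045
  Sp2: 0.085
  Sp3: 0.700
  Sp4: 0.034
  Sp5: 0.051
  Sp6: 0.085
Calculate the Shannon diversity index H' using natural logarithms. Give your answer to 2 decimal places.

Each pᵢ ln pᵢ term (working shown to 4 dp, full precision carried): 0.045×(-3.1011)=-0.1395, 0.085×(-2.4651)=-0.2095, 0.7×(-0.3567)=-0.2497, 0.034×(-3.3814)=-0.1150, 0.051×(-2.9759)=-0.1518, 0.085×(-2.4651)=-0.2095.
Sum = -1.0750, so H' = 1.08.

1.08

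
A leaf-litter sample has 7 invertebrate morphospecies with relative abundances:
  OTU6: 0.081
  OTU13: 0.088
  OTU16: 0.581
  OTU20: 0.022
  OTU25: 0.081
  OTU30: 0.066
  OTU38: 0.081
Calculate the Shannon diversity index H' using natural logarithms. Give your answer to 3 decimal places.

1.403

Each pᵢ ln pᵢ term (working shown to 5 dp, full precision carried): 0.081×(-2.51331)=-0.20358, 0.088×(-2.43042)=-0.21388, 0.581×(-0.54300)=-0.31549, 0.022×(-3.81671)=-0.08397, 0.081×(-2.51331)=-0.20358, 0.066×(-2.71810)=-0.17939, 0.081×(-2.51331)=-0.20358.
Sum = -1.40346, so H' = 1.403.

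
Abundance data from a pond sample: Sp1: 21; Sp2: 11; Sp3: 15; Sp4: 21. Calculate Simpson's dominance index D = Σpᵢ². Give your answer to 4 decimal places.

0.2656

Total N = 21+11+15+21 = 68, so the proportions are 0.308824, 0.161765, 0.220588, 0.308824 (working shown to 6 dp, full precision carried).
D = 0.308824² + 0.161765² + 0.220588² + 0.308824² = 0.095372 + 0.026168 + 0.048659 + 0.095372 = 0.265571.
To 4 decimal places, D = 0.2656.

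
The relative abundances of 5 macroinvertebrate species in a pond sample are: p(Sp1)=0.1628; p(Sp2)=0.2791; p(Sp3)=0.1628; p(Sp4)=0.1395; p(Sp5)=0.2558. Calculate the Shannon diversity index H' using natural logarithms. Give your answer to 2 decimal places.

Each pᵢ ln pᵢ term (working shown to 4 dp, full precision carried): 0.1628×(-1.8152)=-0.2955, 0.2791×(-1.2762)=-0.3562, 0.1628×(-1.8152)=-0.2955, 0.1395×(-1.9697)=-0.2748, 0.2558×(-1.3634)=-0.3487.
Sum = -1.5707, so H' = 1.57.

1.57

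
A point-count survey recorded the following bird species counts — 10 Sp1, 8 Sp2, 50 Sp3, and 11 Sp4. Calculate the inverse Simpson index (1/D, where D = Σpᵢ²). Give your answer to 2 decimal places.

Total N = 10+8+50+11 = 79, so the proportions are 0.12658, 0.10127, 0.63291, 0.13924 (working shown to 5 dp, full precision carried).
D = 0.12658² + 0.10127² + 0.63291² + 0.13924² = 0.01602 + 0.01025 + 0.40058 + 0.01939 = 0.44624.
So 1/D = 2.2409, i.e. 2.24 to 2 decimal places.

2.24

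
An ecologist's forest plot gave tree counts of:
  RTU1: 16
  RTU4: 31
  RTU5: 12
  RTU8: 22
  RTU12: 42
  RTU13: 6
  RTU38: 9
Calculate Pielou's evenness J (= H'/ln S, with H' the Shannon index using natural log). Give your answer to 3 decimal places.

0.908

Total N = 16+31+12+22+42+6+9 = 138, so the proportions are 0.11594, 0.22464, 0.08696, 0.15942, 0.30435, 0.04348, 0.06522 (working shown to 5 dp, full precision carried).
H' = −Σ pᵢ ln pᵢ = −((-0.24982) + (-0.33544) + (-0.21238) + (-0.29273) + (-0.36205) + (-0.13633) + (-0.17805)) = 1.76679.
With S = 7 species, ln S = 1.94591, so J = 1.76679/1.94591 = 0.90795, i.e. 0.908 to 3 decimal places.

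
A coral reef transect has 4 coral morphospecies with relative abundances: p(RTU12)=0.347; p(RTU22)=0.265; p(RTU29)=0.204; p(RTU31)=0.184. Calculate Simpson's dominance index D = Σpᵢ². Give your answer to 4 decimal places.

0.2661

D = 0.347² + 0.265² + 0.204² + 0.184² = 0.120409 + 0.070225 + 0.041616 + 0.033856 = 0.266106 (working shown to 6 dp, full precision carried).
To 4 decimal places, D = 0.2661.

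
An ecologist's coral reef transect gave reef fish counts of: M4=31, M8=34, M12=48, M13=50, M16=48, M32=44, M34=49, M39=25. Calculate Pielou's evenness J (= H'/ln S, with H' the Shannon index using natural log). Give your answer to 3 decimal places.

Total N = 31+34+48+50+48+44+49+25 = 329, so the proportions are 0.09422, 0.10334, 0.1459, 0.15198, 0.1459, 0.13374, 0.14894, 0.07599 (working shown to 5 dp, full precision carried).
H' = −Σ pᵢ ln pᵢ = −((-0.22257) + (-0.23456) + (-0.28083) + (-0.28633) + (-0.28083) + (-0.26906) + (-0.28361) + (-0.19583)) = 2.05362.
With S = 8 species, ln S = 2.07944, so J = 2.05362/2.07944 = 0.98758, i.e. 0.988 to 3 decimal places.

0.988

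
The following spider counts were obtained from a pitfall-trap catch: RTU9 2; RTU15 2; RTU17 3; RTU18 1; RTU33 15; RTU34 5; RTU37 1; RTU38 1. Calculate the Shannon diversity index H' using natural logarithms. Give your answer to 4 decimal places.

1.5767

Total N = 2+2+3+1+15+5+1+1 = 30, so the proportions are 0.066667, 0.066667, 0.1, 0.033333, 0.5, 0.166667, 0.033333, 0.033333 (working shown to 6 dp, full precision carried).
Each pᵢ ln pᵢ term: 0.066667×(-2.708050)=-0.180537, 0.066667×(-2.708050)=-0.180537, 0.1×(-2.302585)=-0.230259, 0.033333×(-3.401197)=-0.113373, 0.5×(-0.693147)=-0.346574, 0.166667×(-1.791759)=-0.298627, 0.033333×(-3.401197)=-0.113373, 0.033333×(-3.401197)=-0.113373.
Sum = -1.576652, so H' = 1.5767.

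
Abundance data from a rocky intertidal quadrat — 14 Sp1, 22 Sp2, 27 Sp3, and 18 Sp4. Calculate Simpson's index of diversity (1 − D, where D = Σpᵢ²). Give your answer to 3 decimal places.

Total N = 14+22+27+18 = 81, so the proportions are 0.17284, 0.2716, 0.33333, 0.22222 (working shown to 5 dp, full precision carried).
D = 0.17284² + 0.2716² + 0.33333² + 0.22222² = 0.02987 + 0.07377 + 0.11111 + 0.04938 = 0.26414.
So 1 − D = 0.73586, i.e. 0.736 to 3 decimal places.

0.736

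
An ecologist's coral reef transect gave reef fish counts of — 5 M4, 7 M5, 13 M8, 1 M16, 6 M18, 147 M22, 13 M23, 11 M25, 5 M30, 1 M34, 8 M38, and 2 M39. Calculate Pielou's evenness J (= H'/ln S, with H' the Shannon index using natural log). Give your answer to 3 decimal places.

Total N = 5+7+13+1+6+147+13+11+5+1+8+2 = 219, so the proportions are 0.02283, 0.03196, 0.05936, 0.00457, 0.0274, 0.67123, 0.05936, 0.05023, 0.02283, 0.00457, 0.03653, 0.00913 (working shown to 5 dp, full precision carried).
H' = −Σ pᵢ ln pᵢ = −((-0.08629) + (-0.11006) + (-0.16764) + (-0.02461) + (-0.09856) + (-0.26758) + (-0.16764) + (-0.15024) + (-0.08629) + (-0.02461) + (-0.12090) + (-0.04289)) = 1.34730.
With S = 12 species, ln S = 2.48491, so J = 1.34730/2.48491 = 0.54219, i.e. 0.542 to 3 decimal places.

0.542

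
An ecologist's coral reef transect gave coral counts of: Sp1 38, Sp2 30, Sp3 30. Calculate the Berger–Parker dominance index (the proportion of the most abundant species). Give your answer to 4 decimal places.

Total N = 38+30+30 = 98, so the proportions are 0.387755, 0.306122, 0.306122 (working shown to 6 dp, full precision carried).
The largest proportion is 0.387755, i.e. d = 0.3878 to 4 decimal places.

0.3878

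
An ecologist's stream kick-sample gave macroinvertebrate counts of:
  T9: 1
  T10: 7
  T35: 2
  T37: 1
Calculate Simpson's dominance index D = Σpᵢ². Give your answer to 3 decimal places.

Total N = 1+7+2+1 = 11, so the proportions are 0.09091, 0.63636, 0.18182, 0.09091 (working shown to 5 dp, full precision carried).
D = 0.09091² + 0.63636² + 0.18182² + 0.09091² = 0.00826 + 0.40496 + 0.03306 + 0.00826 = 0.45455.
To 3 decimal places, D = 0.455.

0.455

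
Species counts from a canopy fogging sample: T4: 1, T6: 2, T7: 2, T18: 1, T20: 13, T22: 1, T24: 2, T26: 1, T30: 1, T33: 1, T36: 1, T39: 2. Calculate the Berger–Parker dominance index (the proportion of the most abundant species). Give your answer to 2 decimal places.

Total N = 1+2+2+1+13+1+2+1+1+1+1+2 = 28, so the proportions are 0.0357, 0.0714, 0.0714, 0.0357, 0.4643, 0.0357, 0.0714, 0.0357, 0.0357, 0.0357, 0.0357, 0.0714 (working shown to 4 dp, full precision carried).
The largest proportion is 0.4643, i.e. d = 0.46 to 2 decimal places.

0.46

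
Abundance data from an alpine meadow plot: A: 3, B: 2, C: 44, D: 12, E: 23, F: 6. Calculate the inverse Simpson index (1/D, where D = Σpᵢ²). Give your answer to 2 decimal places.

3.05

Total N = 3+2+44+12+23+6 = 90, so the proportions are 0.03333, 0.02222, 0.48889, 0.13333, 0.25556, 0.06667 (working shown to 5 dp, full precision carried).
D = 0.03333² + 0.02222² + 0.48889² + 0.13333² + 0.25556² + 0.06667² = 0.00111 + 0.00049 + 0.23901 + 0.01778 + 0.06531 + 0.00444 = 0.32815.
So 1/D = 3.0474, i.e. 3.05 to 2 decimal places.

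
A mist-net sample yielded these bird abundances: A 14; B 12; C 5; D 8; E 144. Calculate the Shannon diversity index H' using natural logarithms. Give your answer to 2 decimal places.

Total N = 14+12+5+8+144 = 183, so the proportions are 0.0765, 0.0656, 0.0273, 0.0437, 0.7869 (working shown to 4 dp, full precision carried).
Each pᵢ ln pᵢ term: 0.0765×(-2.5704)=-0.1966, 0.0656×(-2.7246)=-0.1787, 0.0273×(-3.6000)=-0.0984, 0.0437×(-3.1300)=-0.1368, 0.7869×(-0.2397)=-0.1886.
Sum = -0.7991, so H' = 0.80.

0.80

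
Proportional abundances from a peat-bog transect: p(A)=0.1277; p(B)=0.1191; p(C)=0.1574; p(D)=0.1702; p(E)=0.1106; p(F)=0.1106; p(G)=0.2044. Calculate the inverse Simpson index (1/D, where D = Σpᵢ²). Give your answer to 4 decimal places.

6.6454

D = 0.1277² + 0.1191² + 0.1574² + 0.1702² + 0.1106² + 0.1106² + 0.2044² = 0.01630729 + 0.01418481 + 0.02477476 + 0.02896804 + 0.01223236 + 0.01223236 + 0.04177936 = 0.15047898 (working shown to 8 dp, full precision carried).
So 1/D = 6.645446, i.e. 6.6454 to 4 decimal places.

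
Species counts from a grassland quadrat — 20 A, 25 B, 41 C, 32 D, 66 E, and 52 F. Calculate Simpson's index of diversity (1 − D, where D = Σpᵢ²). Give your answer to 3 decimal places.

Total N = 20+25+41+32+66+52 = 236, so the proportions are 0.08475, 0.10593, 0.17373, 0.13559, 0.27966, 0.22034 (working shown to 5 dp, full precision carried).
D = 0.08475² + 0.10593² + 0.17373² + 0.13559² + 0.27966² + 0.22034² = 0.00718 + 0.01122 + 0.03018 + 0.01839 + 0.07821 + 0.04855 = 0.19373.
So 1 − D = 0.80627, i.e. 0.806 to 3 decimal places.

0.806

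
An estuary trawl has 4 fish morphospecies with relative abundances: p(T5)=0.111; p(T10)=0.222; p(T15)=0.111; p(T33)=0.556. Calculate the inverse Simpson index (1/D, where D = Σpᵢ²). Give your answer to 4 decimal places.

2.6105

D = 0.111² + 0.222² + 0.111² + 0.556² = 0.0123210 + 0.0492840 + 0.0123210 + 0.3091360 = 0.3830620 (working shown to 7 dp, full precision carried).
So 1/D = 2.610543, i.e. 2.6105 to 4 decimal places.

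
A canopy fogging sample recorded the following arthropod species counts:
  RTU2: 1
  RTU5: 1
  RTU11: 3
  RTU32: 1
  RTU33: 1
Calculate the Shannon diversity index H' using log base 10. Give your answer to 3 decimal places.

0.641

Total N = 1+1+3+1+1 = 7, so the proportions are 0.14286, 0.14286, 0.42857, 0.14286, 0.14286 (working shown to 5 dp, full precision carried).
Each pᵢ log₁₀ pᵢ term: 0.14286×(-0.84510)=-0.12073, 0.14286×(-0.84510)=-0.12073, 0.42857×(-0.36798)=-0.15770, 0.14286×(-0.84510)=-0.12073, 0.14286×(-0.84510)=-0.12073.
Sum = -0.64062, so H' = 0.641.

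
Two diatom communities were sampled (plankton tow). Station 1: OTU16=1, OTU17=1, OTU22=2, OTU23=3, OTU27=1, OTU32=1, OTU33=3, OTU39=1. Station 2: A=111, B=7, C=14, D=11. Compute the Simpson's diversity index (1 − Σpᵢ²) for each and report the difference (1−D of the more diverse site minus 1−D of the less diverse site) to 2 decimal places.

Station 1: N=13, proportions 0.07692, 0.07692, 0.15385, 0.23077, 0.07692, 0.07692, 0.23077, 0.07692, giving 1−D = 0.84024 (working shown to 5 dp, full precision carried).
Station 2: N=143, proportions 0.77622, 0.04895, 0.0979, 0.07692, giving 1−D = 0.37958.
Difference = |0.84024 − 0.37958| = 0.46066, i.e. 0.46 to 2 decimal places.

0.46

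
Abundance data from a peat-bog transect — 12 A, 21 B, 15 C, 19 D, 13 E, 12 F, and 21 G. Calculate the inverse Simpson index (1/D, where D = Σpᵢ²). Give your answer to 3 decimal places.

Total N = 12+21+15+19+13+12+21 = 113, so the proportions are 0.1061947, 0.1858407, 0.1327434, 0.1681416, 0.1150442, 0.1061947, 0.1858407 (working shown to 7 dp, full precision carried).
D = 0.1061947² + 0.1858407² + 0.1327434² + 0.1681416² + 0.1150442² + 0.1061947² + 0.1858407² = 0.0112773 + 0.0345368 + 0.0176208 + 0.0282716 + 0.0132352 + 0.0112773 + 0.0345368 = 0.1507557.
So 1/D = 6.63325, i.e. 6.633 to 3 decimal places.

6.633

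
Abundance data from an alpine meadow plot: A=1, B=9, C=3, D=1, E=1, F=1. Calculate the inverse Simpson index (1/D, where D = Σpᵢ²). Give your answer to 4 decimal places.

Total N = 1+9+3+1+1+1 = 16, so the proportions are 0.0625, 0.5625, 0.1875, 0.0625, 0.0625, 0.0625 (working shown to 7 dp, full precision carried).
D = 0.0625² + 0.5625² + 0.1875² + 0.0625² + 0.0625² + 0.0625² = 0.0039062 + 0.3164062 + 0.0351562 + 0.0039062 + 0.0039062 + 0.0039062 = 0.3671875.
So 1/D = 2.723404, i.e. 2.7234 to 4 decimal places.

2.7234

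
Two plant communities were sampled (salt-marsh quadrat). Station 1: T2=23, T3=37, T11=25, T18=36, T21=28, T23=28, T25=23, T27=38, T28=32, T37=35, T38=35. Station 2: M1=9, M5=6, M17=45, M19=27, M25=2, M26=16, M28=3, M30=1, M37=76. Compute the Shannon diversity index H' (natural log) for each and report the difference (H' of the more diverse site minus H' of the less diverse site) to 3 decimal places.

Station 1: N=340, proportions 0.06765, 0.10882, 0.07353, 0.10588, 0.08235, 0.08235, 0.06765, 0.11176, 0.09412, 0.10294, 0.10294, giving H' = 2.38211 (working shown to 5 dp, full precision carried).
Station 2: N=185, proportions 0.04865, 0.03243, 0.24324, 0.14595, 0.01081, 0.08649, 0.01622, 0.00541, 0.41081, giving H' = 1.60418.
Difference = |2.38211 − 1.60418| = 0.77793, i.e. 0.778 to 3 decimal places.

0.778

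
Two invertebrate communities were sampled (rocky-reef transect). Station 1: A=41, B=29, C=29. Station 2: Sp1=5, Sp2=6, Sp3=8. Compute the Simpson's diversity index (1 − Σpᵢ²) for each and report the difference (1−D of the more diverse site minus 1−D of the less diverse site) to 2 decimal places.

Station 1: N=99, proportions 0.41414, 0.29293, 0.29293, giving 1−D = 0.65687 (working shown to 5 dp, full precision carried).
Station 2: N=19, proportions 0.26316, 0.31579, 0.42105, giving 1−D = 0.65374.
Difference = |0.65687 − 0.65374| = 0.00313, i.e. 0.00 to 2 decimal places.

0.00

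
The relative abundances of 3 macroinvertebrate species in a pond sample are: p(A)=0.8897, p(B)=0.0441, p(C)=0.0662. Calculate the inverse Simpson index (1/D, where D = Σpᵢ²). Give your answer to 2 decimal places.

D = 0.8897² + 0.0441² + 0.0662² = 0.79157 + 0.00194 + 0.00438 = 0.79789 (working shown to 5 dp, full precision carried).
So 1/D = 1.2533, i.e. 1.25 to 2 decimal places.

1.25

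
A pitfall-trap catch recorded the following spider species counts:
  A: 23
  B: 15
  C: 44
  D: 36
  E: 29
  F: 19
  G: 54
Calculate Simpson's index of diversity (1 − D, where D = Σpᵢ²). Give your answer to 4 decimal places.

Total N = 23+15+44+36+29+19+54 = 220, so the proportions are 0.104545, 0.068182, 0.2, 0.163636, 0.131818, 0.086364, 0.245455 (working shown to 6 dp, full precision carried).
D = 0.104545² + 0.068182² + 0.2² + 0.163636² + 0.131818² + 0.086364² + 0.245455² = 0.010930 + 0.004649 + 0.040000 + 0.026777 + 0.017376 + 0.007459 + 0.060248 = 0.167438.
So 1 − D = 0.832562, i.e. 0.8326 to 4 decimal places.

0.8326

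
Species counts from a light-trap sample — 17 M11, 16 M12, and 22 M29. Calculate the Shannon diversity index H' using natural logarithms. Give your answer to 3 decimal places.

Total N = 17+16+22 = 55, so the proportions are 0.30909, 0.29091, 0.4 (working shown to 5 dp, full precision carried).
Each pᵢ ln pᵢ term: 0.30909×(-1.17412)=-0.36291, 0.29091×(-1.23474)=-0.35920, 0.4×(-0.91629)=-0.36652.
Sum = -1.08862, so H' = 1.089.

1.089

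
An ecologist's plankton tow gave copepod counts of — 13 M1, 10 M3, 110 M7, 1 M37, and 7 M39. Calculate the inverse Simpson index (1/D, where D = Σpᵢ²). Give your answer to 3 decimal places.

1.601

Total N = 13+10+110+1+7 = 141, so the proportions are 0.092199, 0.070922, 0.780142, 0.007092, 0.049645 (working shown to 6 dp, full precision carried).
D = 0.092199² + 0.070922² + 0.780142² + 0.007092² + 0.049645² = 0.008501 + 0.005030 + 0.608621 + 0.000050 + 0.002465 = 0.624667.
So 1/D = 1.60085, i.e. 1.601 to 3 decimal places.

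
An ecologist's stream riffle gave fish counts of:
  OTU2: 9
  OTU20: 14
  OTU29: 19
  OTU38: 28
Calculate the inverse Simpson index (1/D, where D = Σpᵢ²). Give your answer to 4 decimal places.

Total N = 9+14+19+28 = 70, so the proportions are 0.12857143, 0.2, 0.27142857, 0.4 (working shown to 8 dp, full precision carried).
D = 0.12857143² + 0.2² + 0.27142857² + 0.4² = 0.01653061 + 0.04000000 + 0.07367347 + 0.16000000 = 0.29020408.
So 1/D = 3.445851, i.e. 3.4459 to 4 decimal places.

3.4459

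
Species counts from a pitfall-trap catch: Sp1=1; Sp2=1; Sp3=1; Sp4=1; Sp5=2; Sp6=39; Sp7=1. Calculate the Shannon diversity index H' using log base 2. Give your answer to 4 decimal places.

0.9990

Total N = 1+1+1+1+2+39+1 = 46, so the proportions are 0.021739, 0.021739, 0.021739, 0.021739, 0.043478, 0.847826, 0.021739 (working shown to 6 dp, full precision carried).
Each pᵢ log₂ pᵢ term: 0.021739×(-5.523562)=-0.120077, 0.021739×(-5.523562)=-0.120077, 0.021739×(-5.523562)=-0.120077, 0.021739×(-5.523562)=-0.120077, 0.043478×(-4.523562)=-0.196677, 0.847826×(-0.238160)=-0.201918, 0.021739×(-5.523562)=-0.120077.
Sum = -0.998982, so H' = 0.9990.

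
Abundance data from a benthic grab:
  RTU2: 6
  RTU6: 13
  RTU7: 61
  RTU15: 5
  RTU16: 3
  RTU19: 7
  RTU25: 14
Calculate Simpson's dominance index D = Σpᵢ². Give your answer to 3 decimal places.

Total N = 6+13+61+5+3+7+14 = 109, so the proportions are 0.05505, 0.11927, 0.55963, 0.04587, 0.02752, 0.06422, 0.12844 (working shown to 5 dp, full precision carried).
D = 0.05505² + 0.11927² + 0.55963² + 0.04587² + 0.02752² + 0.06422² + 0.12844² = 0.00303 + 0.01422 + 0.31319 + 0.00210 + 0.00076 + 0.00412 + 0.01650 = 0.35393.
To 3 decimal places, D = 0.354.

0.354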